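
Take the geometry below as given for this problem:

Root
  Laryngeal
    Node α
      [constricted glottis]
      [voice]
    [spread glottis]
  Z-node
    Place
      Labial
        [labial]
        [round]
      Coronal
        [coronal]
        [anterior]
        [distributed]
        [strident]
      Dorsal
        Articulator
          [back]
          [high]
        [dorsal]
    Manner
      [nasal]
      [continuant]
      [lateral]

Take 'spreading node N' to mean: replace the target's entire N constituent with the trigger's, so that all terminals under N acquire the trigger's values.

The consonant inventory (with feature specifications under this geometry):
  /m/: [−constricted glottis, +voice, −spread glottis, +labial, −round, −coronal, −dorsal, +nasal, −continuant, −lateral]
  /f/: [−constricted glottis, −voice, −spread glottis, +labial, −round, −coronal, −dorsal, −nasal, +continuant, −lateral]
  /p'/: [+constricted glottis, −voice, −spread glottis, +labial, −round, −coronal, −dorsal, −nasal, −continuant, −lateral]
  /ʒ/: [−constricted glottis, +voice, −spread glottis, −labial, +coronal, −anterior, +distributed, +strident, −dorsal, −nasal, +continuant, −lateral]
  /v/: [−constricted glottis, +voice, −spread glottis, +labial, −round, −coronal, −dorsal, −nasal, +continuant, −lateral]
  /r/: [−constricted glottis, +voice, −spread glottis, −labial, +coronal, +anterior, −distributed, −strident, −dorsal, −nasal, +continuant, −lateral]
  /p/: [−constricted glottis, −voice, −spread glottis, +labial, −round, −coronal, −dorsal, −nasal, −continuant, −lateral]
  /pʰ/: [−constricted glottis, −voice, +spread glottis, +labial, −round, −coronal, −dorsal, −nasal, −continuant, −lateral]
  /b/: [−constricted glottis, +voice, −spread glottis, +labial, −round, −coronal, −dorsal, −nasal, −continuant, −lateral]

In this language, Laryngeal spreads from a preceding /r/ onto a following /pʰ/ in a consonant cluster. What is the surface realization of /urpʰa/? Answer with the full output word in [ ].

Laryngeal immediately or transitively dominates [constricted glottis], [voice], [spread glottis].
The target acquires /r/'s values for everything under Laryngeal — [−constricted glottis], [+voice], [−spread glottis] — while keeping its own [labial], [round], [coronal], ….
The resulting bundle matches /b/ in the inventory; substituting it for /pʰ/ gives [urba].

[urba]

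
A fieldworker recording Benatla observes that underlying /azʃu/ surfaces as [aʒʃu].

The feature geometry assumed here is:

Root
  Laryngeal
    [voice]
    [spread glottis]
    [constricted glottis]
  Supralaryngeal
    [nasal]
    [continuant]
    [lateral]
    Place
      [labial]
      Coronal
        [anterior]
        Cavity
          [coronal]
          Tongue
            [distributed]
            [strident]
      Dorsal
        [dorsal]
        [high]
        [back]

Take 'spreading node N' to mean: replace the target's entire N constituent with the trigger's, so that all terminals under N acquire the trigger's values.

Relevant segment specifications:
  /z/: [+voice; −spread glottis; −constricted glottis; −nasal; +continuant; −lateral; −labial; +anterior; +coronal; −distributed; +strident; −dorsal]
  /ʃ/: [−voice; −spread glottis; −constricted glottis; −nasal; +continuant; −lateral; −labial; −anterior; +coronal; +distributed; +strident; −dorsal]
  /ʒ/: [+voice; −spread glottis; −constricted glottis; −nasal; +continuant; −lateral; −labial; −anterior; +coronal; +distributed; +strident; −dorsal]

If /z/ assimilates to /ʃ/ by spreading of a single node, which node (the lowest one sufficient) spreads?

Coronal

The alternation /z/ → [ʒ] changes [anterior], [distributed] and nothing else.
Tracing each changed feature up the tree, the paths first meet at Coronal; any lower node misses at least one of them.
Delinking /z/'s Coronal and associating /ʃ/'s Coronal gives precisely the feature bundle of [ʒ].
[voice] stays as in /z/ although /ʃ/ differs there, so no node dominating it spread; among the remaining candidates Coronal is the lowest that derives the output.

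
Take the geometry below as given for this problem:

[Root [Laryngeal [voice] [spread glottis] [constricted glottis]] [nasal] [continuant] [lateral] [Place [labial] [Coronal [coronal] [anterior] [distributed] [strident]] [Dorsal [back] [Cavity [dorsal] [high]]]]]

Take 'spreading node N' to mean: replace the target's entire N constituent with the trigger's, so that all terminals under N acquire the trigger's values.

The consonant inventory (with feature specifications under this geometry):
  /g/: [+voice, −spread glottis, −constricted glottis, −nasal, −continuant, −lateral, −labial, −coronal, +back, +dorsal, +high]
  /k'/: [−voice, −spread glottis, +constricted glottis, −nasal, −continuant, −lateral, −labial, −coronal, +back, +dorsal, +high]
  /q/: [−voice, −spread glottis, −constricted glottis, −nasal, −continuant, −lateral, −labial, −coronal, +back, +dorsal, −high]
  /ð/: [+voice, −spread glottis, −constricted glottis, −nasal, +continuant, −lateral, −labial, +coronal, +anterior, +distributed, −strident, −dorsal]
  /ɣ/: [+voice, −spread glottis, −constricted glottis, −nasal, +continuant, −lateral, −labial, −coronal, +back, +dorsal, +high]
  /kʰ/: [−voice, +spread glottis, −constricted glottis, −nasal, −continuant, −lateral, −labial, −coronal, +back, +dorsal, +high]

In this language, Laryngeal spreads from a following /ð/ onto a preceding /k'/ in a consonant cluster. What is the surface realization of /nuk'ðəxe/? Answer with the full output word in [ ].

[nugðəxe]

The Laryngeal node dominates the terminals [voice], [spread glottis], [constricted glottis].
The target acquires /ð/'s values for everything under Laryngeal — [+voice], [−spread glottis], [−constricted glottis] — while keeping its own [nasal], [continuant], [lateral], ….
The resulting bundle matches /g/ in the inventory; substituting it for /k'/ gives [nugðəxe].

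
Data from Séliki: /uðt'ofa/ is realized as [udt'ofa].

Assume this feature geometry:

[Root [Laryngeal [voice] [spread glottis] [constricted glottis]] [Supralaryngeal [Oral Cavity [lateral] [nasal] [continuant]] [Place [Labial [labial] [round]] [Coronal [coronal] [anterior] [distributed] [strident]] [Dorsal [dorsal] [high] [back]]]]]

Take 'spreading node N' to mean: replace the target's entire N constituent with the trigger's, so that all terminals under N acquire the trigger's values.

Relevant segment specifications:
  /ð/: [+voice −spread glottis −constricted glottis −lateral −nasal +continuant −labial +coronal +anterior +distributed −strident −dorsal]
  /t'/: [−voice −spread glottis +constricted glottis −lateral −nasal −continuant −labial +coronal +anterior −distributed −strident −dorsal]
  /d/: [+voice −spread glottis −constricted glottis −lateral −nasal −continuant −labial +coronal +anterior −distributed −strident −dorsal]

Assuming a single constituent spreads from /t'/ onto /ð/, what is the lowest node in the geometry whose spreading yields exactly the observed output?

/ð/ and [d] differ in [continuant], [distributed]; every other specified feature is identical.
These terminals are all dominated by Supralaryngeal, and no proper subconstituent of Supralaryngeal covers them all; Supralaryngeal is their lowest common ancestor.
Delinking /ð/'s Supralaryngeal and associating /t'/'s Supralaryngeal gives precisely the feature bundle of [d].
Since [voice], [constricted glottis] are preserved even though /t'/ disagrees there, no node above Supralaryngeal spread.

Supralaryngeal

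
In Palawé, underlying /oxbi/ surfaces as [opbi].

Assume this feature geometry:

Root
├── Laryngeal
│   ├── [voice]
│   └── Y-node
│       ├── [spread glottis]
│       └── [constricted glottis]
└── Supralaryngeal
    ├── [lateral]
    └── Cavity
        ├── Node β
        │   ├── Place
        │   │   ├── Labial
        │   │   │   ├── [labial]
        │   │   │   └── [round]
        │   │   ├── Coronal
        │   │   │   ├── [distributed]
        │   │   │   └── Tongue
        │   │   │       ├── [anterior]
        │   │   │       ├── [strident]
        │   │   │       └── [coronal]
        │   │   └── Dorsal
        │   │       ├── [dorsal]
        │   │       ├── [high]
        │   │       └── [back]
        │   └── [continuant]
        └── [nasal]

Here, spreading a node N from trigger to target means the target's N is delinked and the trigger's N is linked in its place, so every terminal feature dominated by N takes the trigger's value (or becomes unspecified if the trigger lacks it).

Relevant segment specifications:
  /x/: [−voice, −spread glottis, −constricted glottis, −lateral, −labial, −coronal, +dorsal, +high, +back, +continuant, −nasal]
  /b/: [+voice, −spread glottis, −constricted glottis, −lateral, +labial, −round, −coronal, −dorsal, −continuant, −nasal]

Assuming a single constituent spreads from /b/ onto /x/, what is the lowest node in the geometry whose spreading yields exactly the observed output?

Feature comparison: [continuant], [labial], [round], [dorsal], [high], [back] differ between /x/ and [p]; the remaining terminals match.
In this geometry the lowest node dominating all of them is Node β: every daughter of Node β dominates only a proper subset, so no lower node suffices.
Spreading Node β from /b/ overwrites each of those terminals with /b/'s values, yielding exactly [p].
[voice] stays as in /x/ although /b/ differs there, so no node dominating it spread; among the remaining candidates Node β is the lowest that derives the output.

Node β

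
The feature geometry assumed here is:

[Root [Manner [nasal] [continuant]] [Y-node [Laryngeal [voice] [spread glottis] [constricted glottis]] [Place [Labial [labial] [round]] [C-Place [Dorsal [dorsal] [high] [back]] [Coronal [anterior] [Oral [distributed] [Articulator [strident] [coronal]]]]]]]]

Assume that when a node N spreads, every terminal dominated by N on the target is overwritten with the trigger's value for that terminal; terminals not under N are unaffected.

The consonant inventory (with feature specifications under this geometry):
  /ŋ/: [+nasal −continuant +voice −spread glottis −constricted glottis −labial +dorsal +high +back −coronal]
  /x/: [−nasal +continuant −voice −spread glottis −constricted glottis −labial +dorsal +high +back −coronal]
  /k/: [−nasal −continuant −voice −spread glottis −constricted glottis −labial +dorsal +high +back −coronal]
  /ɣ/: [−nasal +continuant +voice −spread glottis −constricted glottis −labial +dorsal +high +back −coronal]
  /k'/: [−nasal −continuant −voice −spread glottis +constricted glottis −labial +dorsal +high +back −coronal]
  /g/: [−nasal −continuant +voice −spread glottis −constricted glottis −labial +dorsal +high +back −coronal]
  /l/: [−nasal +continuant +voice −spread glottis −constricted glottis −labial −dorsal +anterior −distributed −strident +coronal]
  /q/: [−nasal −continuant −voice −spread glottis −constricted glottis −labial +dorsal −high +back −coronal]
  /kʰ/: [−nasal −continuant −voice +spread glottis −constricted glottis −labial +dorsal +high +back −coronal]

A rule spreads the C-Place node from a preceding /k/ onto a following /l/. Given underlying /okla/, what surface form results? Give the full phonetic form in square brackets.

[okɣa]

The C-Place node dominates the terminals [dorsal], [high], [back], [anterior], [distributed], [strident], [coronal].
After delinking /l/'s C-Place and linking /k/'s, the affected terminals become [+dorsal], [+high], [+back], [−coronal]; [nasal], [continuant], [voice], … (outside C-Place) are retained from /l/.
The resulting bundle matches /ɣ/ in the inventory; substituting it for /l/ gives [okɣa].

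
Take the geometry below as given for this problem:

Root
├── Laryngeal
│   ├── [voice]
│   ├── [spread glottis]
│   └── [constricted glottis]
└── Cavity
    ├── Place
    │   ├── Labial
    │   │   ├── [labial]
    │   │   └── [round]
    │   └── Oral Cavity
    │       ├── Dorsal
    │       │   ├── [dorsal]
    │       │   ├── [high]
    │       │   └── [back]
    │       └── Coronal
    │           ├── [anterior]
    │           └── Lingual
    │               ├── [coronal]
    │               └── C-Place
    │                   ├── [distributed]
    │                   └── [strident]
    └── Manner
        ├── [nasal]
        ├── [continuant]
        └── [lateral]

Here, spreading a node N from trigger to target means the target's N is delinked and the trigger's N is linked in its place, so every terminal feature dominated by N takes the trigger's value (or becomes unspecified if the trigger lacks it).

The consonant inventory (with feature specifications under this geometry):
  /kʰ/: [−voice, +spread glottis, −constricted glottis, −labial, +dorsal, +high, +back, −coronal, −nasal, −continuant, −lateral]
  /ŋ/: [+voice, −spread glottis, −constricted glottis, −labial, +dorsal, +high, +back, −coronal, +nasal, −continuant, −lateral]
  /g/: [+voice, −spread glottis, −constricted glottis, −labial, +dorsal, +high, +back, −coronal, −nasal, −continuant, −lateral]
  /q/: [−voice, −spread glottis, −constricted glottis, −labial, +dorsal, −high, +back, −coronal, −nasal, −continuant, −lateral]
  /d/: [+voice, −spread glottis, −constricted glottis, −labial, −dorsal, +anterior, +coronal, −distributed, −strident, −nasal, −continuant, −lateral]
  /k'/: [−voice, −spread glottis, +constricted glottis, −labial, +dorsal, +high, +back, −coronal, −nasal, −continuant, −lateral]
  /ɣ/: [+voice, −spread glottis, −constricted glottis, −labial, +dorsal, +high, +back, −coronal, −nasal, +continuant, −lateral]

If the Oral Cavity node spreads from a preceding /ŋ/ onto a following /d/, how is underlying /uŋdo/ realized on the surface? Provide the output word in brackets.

Oral Cavity immediately or transitively dominates [dorsal], [high], [back], [anterior], [coronal], [distributed], [strident].
Spreading Oral Cavity from /ŋ/ onto /d/ replaces those values with /ŋ/'s: [+dorsal], [+high], [+back], [−coronal]. Features outside Oral Cavity ([voice], [spread glottis], [constricted glottis], …) stay as in /d/.
This feature bundle is that of [g], so /uŋdo/ surfaces as [uŋgo].

[uŋgo]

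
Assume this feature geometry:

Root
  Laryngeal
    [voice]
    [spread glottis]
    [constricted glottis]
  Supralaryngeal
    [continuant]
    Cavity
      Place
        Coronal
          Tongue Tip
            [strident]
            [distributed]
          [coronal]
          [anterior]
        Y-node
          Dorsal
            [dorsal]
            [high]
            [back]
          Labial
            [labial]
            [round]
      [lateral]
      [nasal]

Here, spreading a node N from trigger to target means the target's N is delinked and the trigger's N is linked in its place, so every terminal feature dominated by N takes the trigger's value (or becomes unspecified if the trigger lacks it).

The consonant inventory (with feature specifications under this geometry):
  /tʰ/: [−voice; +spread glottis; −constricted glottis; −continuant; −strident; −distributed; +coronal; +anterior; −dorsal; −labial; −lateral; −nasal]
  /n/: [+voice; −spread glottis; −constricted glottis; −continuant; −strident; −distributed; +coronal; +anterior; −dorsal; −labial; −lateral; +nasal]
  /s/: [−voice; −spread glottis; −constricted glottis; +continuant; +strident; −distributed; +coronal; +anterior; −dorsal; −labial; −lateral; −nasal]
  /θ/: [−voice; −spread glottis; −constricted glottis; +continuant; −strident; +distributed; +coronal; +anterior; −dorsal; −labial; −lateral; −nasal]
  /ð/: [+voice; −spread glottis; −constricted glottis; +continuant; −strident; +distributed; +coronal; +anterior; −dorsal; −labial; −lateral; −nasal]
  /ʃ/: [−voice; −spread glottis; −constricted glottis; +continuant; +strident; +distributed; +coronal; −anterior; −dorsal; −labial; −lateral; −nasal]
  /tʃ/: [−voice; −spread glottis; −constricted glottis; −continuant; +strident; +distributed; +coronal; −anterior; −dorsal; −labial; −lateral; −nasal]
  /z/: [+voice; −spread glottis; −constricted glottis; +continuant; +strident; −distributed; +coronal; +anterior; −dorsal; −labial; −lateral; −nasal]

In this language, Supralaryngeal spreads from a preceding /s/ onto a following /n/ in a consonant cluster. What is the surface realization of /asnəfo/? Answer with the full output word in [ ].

[aszəfo]

The Supralaryngeal node dominates the terminals [continuant], [strident], [distributed], [coronal], [anterior], [dorsal], [high], [back], [labial], [round], [lateral], [nasal].
The target acquires /s/'s values for everything under Supralaryngeal — [+continuant], [+strident], [−distributed], [+coronal], [+anterior], [−dorsal], [−labial], [−lateral], [−nasal] — while keeping its own [voice], [spread glottis], [constricted glottis].
This feature bundle is that of [z], so /asnəfo/ surfaces as [aszəfo].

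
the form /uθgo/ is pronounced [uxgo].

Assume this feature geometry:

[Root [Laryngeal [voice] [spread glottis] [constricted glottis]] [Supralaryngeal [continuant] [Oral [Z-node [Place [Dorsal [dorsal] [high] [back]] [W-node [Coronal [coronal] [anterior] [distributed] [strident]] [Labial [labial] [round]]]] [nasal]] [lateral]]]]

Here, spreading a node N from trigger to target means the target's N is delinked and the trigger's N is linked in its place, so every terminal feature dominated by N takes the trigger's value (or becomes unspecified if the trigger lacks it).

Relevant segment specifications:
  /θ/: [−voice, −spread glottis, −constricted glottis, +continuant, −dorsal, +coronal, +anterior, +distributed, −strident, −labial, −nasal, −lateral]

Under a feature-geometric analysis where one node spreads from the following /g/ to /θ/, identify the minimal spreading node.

Place

/θ/ and [x] differ in [coronal], [anterior], [distributed], [strident], [dorsal], [high], [back]; every other specified feature is identical.
Tracing each changed feature up the tree, the paths first meet at Place; any lower node misses at least one of them.
Delinking /θ/'s Place and associating /g/'s Place gives precisely the feature bundle of [x].
Features on which the two segments disagree outside Place, such as [continuant], [voice], are unchanged — nothing dominating them spread, and Place is the minimal sufficient constituent.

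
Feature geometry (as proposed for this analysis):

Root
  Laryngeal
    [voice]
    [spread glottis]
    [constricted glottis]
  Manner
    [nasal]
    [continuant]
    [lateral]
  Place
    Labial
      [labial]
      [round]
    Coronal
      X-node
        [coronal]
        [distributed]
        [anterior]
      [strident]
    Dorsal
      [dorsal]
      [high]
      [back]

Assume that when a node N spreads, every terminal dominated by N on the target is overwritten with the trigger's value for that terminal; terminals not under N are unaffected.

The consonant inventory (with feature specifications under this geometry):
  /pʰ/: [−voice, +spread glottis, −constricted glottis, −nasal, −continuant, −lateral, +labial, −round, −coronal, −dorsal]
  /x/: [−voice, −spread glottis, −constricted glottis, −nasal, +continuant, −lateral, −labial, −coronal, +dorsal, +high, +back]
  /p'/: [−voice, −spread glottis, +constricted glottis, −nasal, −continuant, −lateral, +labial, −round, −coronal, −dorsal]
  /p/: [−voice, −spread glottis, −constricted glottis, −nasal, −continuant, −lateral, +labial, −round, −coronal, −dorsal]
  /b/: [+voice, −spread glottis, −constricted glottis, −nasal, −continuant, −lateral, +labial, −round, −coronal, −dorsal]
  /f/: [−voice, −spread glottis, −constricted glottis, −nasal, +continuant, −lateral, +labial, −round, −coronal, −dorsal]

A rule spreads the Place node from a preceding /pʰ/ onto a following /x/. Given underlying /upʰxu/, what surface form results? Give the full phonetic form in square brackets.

[upʰfu]

Terminals under Place in this geometry: [labial], [round], [coronal], [distributed], [anterior], [strident], [dorsal], [high], [back].
The target acquires /pʰ/'s values for everything under Place — [+labial], [−round], [−coronal], [−dorsal] — while keeping its own [voice], [spread glottis], [constricted glottis], ….
Among the inventory, only /f/ has exactly this specification, giving the surface form [upʰfu].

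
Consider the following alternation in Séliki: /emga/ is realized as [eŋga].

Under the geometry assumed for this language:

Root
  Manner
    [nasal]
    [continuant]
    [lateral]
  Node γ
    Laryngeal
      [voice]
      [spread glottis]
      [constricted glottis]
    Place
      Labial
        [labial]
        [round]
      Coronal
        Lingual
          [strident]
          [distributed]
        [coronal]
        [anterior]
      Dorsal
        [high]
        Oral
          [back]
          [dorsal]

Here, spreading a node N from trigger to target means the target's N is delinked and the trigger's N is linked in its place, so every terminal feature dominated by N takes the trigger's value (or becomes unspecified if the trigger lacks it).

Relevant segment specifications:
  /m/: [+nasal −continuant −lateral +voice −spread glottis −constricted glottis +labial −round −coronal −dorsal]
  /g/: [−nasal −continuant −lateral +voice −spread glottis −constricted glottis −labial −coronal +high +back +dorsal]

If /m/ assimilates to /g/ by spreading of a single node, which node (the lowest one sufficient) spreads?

The alternation /m/ → [ŋ] changes [labial], [round], [dorsal], [high], [back] and nothing else.
Tracing each changed feature up the tree, the paths first meet at Place; any lower node misses at least one of them.
Delinking /m/'s Place and associating /g/'s Place gives precisely the feature bundle of [ŋ].
[nasal] stays as in /m/ although /g/ differs there, so no node dominating it spread; among the remaining candidates Place is the lowest that derives the output.

Place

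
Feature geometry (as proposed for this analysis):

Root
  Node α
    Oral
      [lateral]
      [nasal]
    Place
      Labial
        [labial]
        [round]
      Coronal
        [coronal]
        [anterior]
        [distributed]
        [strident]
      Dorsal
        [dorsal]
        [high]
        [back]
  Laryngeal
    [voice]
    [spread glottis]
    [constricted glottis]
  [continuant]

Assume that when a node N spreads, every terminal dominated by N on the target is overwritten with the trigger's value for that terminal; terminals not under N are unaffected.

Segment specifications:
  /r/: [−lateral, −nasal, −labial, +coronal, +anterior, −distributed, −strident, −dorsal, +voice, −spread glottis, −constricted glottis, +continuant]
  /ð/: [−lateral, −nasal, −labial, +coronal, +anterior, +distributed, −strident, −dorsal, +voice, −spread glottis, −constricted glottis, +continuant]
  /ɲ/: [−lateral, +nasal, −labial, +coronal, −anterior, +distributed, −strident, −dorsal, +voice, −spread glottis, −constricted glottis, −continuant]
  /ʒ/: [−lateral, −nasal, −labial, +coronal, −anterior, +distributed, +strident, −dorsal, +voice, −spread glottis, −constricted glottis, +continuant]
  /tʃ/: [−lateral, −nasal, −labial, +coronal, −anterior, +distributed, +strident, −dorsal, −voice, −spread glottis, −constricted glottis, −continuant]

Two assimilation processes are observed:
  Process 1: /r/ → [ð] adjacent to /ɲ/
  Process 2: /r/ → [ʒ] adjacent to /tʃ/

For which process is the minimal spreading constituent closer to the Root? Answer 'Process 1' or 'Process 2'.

In Process 1, [distributed] changes, so the minimal spreading node is [distributed] at depth 4.
Process 2: the features that change are [anterior], [distributed], [strident]; the minimal node is Coronal (depth 3).
Depth 3 < depth 4; Process 2 involves the structurally higher constituent Coronal.

Process 2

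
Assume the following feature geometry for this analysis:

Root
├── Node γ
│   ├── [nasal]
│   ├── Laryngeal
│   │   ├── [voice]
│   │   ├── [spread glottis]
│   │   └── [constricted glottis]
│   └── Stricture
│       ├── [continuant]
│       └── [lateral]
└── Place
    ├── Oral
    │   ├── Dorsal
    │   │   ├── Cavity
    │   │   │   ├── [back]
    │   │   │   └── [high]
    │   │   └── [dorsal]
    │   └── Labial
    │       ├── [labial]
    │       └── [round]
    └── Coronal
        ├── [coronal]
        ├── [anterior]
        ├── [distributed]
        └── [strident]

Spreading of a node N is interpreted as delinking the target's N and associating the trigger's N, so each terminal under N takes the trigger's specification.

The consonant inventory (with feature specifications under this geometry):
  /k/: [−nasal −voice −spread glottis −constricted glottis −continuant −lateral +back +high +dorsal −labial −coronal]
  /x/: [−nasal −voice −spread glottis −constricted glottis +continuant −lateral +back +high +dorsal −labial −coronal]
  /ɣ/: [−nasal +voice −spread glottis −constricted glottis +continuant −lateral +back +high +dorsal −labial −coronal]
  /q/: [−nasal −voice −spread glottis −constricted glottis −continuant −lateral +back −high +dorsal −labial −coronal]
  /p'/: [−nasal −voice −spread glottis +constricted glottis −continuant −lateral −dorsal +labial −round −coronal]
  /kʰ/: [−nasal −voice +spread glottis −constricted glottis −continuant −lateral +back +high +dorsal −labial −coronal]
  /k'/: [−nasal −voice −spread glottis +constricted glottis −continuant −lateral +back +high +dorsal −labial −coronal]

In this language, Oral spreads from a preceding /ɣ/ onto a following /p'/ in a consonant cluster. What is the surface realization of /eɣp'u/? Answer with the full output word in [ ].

[eɣk'u]

Terminals under Oral in this geometry: [back], [high], [dorsal], [labial], [round].
After delinking /p'/'s Oral and linking /ɣ/'s, the affected terminals become [+back], [+high], [+dorsal], [−labial]; [nasal], [voice], [spread glottis], … (outside Oral) are retained from /p'/.
The resulting bundle matches /k'/ in the inventory; substituting it for /p'/ gives [eɣk'u].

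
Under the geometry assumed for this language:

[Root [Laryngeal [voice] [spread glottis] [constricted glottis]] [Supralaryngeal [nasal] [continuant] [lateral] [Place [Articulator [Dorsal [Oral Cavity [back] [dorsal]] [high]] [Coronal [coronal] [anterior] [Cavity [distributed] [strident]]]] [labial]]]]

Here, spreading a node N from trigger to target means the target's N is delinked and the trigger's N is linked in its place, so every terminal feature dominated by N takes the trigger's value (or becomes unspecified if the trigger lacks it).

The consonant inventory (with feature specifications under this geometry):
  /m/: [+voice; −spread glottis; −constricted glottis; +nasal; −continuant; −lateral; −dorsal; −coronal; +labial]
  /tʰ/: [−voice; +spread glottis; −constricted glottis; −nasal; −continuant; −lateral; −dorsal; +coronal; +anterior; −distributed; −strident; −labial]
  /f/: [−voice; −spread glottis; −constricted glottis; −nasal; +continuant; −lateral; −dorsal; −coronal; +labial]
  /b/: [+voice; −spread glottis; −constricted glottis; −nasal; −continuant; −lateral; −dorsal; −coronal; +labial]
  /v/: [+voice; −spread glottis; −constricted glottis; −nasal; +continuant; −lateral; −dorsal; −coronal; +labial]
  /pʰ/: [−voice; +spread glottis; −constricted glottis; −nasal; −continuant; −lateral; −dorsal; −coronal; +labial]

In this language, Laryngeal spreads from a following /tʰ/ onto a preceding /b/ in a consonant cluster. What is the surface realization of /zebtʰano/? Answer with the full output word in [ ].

[zepʰtʰano]

Terminals under Laryngeal in this geometry: [voice], [spread glottis], [constricted glottis].
After delinking /b/'s Laryngeal and linking /tʰ/'s, the affected terminals become [−voice], [+spread glottis], [−constricted glottis]; [nasal], [continuant], [lateral], … (outside Laryngeal) are retained from /b/.
Among the inventory, only /pʰ/ has exactly this specification, giving the surface form [zepʰtʰano].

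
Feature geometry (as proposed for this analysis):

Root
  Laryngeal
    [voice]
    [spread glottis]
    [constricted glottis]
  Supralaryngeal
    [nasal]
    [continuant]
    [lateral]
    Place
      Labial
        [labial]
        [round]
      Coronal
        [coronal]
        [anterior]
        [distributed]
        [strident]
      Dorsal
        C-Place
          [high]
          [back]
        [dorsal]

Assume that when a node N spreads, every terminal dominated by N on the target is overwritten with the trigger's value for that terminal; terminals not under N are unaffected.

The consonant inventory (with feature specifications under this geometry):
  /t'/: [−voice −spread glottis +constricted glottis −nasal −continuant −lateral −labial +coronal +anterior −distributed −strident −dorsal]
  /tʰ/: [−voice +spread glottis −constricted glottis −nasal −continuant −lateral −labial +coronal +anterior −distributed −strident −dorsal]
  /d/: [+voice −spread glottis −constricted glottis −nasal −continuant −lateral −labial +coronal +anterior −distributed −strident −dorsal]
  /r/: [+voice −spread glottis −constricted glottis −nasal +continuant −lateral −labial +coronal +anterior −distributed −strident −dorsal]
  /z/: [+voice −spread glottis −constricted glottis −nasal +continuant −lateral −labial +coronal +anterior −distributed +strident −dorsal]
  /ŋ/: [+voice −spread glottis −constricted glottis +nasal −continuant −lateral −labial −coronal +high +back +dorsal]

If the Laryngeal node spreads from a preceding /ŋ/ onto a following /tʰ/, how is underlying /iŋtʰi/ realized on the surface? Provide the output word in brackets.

The Laryngeal node dominates the terminals [voice], [spread glottis], [constricted glottis].
The target acquires /ŋ/'s values for everything under Laryngeal — [+voice], [−spread glottis], [−constricted glottis] — while keeping its own [nasal], [continuant], [lateral], ….
The resulting bundle matches /d/ in the inventory; substituting it for /tʰ/ gives [iŋdi].

[iŋdi]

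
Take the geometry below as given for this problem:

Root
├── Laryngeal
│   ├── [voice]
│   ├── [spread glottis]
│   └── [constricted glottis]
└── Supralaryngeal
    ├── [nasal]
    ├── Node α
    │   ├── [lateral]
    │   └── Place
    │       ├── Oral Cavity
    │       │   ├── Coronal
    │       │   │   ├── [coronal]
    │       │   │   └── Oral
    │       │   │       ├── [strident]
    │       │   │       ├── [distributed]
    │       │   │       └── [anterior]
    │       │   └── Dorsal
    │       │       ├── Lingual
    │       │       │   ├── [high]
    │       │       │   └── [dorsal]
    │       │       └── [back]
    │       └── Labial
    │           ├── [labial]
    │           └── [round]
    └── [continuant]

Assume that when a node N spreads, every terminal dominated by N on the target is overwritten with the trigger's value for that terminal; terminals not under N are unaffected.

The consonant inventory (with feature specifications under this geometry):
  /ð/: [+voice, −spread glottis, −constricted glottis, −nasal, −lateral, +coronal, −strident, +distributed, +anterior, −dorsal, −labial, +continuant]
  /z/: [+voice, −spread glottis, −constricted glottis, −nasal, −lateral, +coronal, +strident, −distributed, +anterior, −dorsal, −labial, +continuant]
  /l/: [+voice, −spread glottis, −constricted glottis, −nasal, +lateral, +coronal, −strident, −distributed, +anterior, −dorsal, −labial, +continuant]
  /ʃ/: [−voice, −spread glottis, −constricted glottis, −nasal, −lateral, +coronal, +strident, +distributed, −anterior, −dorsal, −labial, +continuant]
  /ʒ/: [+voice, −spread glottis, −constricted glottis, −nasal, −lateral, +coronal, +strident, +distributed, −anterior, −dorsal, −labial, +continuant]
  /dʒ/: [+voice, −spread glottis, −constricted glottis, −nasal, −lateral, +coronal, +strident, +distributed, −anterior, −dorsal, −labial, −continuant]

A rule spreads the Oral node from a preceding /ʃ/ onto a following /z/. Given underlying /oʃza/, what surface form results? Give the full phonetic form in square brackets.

[oʃʒa]

The Oral node dominates the terminals [strident], [distributed], [anterior].
After delinking /z/'s Oral and linking /ʃ/'s, the affected terminals become [+strident], [+distributed], [−anterior]; [voice], [spread glottis], [constricted glottis], … (outside Oral) are retained from /z/.
The resulting bundle matches /ʒ/ in the inventory; substituting it for /z/ gives [oʃʒa].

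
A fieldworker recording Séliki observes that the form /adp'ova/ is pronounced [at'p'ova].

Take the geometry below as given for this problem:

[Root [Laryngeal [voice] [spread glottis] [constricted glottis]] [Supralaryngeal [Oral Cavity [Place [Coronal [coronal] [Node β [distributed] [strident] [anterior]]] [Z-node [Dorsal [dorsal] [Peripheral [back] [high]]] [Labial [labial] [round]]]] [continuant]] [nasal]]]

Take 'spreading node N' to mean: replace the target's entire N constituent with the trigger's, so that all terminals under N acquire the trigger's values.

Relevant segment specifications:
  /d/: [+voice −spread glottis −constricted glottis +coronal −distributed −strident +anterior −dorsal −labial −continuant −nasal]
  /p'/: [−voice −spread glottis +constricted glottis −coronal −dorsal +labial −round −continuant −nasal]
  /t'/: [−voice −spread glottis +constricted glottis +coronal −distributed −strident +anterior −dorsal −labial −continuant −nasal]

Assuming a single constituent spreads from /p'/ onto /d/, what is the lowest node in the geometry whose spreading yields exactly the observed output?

Laryngeal

Feature comparison: [voice], [constricted glottis] differ between /d/ and [t']; the remaining terminals match.
In this geometry the lowest node dominating all of them is Laryngeal: every daughter of Laryngeal dominates only a proper subset, so no lower node suffices.
Spreading Laryngeal from /p'/ overwrites each of those terminals with /p'/'s values, yielding exactly [t'].
[coronal], [labial] — on which /p'/ differs from /d/ — are unchanged, so Root cannot have spread; the constituent is no larger than Laryngeal.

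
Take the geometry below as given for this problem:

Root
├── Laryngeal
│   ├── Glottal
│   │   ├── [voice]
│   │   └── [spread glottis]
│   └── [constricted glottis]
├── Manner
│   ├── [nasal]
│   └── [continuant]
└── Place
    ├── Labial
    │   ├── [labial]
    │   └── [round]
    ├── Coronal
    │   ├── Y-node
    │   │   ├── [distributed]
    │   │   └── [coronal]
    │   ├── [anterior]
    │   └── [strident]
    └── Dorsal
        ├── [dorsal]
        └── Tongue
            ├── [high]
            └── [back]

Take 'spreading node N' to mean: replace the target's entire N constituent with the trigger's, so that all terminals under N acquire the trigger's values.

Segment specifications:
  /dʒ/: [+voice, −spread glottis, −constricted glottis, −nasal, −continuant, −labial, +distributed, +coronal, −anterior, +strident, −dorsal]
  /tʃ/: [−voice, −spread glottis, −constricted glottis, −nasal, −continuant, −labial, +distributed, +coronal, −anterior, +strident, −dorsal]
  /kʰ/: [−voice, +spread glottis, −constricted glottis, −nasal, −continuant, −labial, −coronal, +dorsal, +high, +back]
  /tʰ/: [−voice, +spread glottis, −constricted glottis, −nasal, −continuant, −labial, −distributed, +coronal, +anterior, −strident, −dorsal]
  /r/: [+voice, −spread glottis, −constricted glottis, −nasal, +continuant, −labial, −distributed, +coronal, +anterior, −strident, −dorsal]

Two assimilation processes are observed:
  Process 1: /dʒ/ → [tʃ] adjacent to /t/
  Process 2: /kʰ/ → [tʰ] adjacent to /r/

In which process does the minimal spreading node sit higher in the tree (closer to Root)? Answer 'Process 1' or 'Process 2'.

Process 1 alters [voice]; the lowest dominating node is [voice] (depth 3 from Root).
In Process 2, [coronal], [anterior], [distributed], [strident], [dorsal], [high], [back] change, so the minimal spreading node is Place at depth 1.
Depth 1 < depth 3; Process 2 involves the structurally higher constituent Place.

Process 2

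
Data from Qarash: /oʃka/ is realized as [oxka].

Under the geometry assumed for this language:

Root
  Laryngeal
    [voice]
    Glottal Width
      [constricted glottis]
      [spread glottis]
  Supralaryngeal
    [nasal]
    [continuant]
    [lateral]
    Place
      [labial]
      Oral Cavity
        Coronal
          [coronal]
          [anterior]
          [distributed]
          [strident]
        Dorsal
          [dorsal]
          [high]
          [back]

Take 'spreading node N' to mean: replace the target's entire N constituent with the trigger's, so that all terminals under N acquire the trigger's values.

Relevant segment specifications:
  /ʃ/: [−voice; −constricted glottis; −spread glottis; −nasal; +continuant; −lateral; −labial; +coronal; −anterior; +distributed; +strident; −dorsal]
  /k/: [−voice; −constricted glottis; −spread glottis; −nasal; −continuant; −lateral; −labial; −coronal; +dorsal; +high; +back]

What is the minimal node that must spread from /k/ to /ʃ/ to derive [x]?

Comparing /ʃ/ with its surface form [x], the features that change are [coronal], [anterior], [distributed], [strident], [dorsal], [high], [back].
The smallest constituent containing every changed terminal is Oral Cavity — each of its daughters lacks at least one of the affected features.
Delinking /ʃ/'s Oral Cavity and associating /k/'s Oral Cavity gives precisely the feature bundle of [x].
[continuant] stays as in /ʃ/ although /k/ differs there, so no node dominating it spread; among the remaining candidates Oral Cavity is the lowest that derives the output.

Oral Cavity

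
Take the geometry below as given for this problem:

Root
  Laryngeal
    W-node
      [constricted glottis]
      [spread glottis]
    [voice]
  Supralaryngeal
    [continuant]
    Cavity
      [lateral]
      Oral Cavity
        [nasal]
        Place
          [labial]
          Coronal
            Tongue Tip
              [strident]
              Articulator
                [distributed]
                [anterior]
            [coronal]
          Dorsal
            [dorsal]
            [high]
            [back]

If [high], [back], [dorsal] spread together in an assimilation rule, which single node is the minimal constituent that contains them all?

[high]: Root > Supralaryngeal > Cavity > Oral Cavity > Place > Dorsal > [high].
[back]: Root > Supralaryngeal > Cavity > Oral Cavity > Place > Dorsal > [back].
[dorsal]: Root > Supralaryngeal > Cavity > Oral Cavity > Place > Dorsal > [dorsal].
The lowest node appearing on every path is Dorsal; each proper daughter of Dorsal fails to dominate at least one of the listed features.

Dorsal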